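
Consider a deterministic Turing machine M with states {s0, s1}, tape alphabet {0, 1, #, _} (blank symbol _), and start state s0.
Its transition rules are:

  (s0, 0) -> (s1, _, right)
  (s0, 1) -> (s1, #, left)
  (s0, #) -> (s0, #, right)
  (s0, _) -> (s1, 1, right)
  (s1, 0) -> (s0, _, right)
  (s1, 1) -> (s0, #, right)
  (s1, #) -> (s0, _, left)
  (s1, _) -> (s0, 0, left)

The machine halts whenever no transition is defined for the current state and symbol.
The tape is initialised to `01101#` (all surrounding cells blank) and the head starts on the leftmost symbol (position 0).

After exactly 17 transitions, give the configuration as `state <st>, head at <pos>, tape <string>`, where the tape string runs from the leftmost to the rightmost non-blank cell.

s0 | __[0]1101#   read 0 → write _, move right, go to s1
s1 | ___[1]101#   read 1 → write #, move right, go to s0
s0 | ___#[1]01#   read 1 → write #, move left, go to s1
s1 | ___[#]#01#   read # → write _, move left, go to s0
s0 | __[_]_#01#   read _ → write 1, move right, go to s1
s1 | __1[_]#01#   read _ → write 0, move left, go to s0
s0 | __[1]0#01#   read 1 → write #, move left, go to s1
s1 | _[_]#0#01#   read _ → write 0, move left, go to s0
s0 | [_]0#0#01#   read _ → write 1, move right, go to s1
s1 | 1[0]#0#01#   read 0 → write _, move right, go to s0
s0 | 1_[#]0#01#   read # → write #, move right, go to s0
s0 | 1_#[0]#01#   read 0 → write _, move right, go to s1
s1 | 1_#_[#]01#   read # → write _, move left, go to s0
s0 | 1_#[_]_01#   read _ → write 1, move right, go to s1
s1 | 1_#1[_]01#   read _ → write 0, move left, go to s0
s0 | 1_#[1]001#   read 1 → write #, move left, go to s1
s1 | 1_[#]#001#   read # → write _, move left, go to s0
s0 | 1[_]_#001#
After 17 steps: state s0, head at -1, tape 1__#001#.

state s0, head at -1, tape 1__#001#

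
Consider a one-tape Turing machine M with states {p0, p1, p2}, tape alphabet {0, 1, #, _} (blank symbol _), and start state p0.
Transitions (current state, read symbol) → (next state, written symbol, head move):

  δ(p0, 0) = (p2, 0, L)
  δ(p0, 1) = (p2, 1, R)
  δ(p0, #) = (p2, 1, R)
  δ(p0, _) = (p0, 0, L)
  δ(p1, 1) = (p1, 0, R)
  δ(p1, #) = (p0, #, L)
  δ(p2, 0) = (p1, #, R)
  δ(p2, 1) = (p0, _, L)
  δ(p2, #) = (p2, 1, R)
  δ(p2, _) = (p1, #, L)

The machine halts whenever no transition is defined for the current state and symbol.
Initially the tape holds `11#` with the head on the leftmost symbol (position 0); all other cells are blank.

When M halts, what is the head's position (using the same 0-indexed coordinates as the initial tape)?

state=p0 head=0 tape=__[1]1#   (p0,1)→(p2,1,R)
state=p2 head=1 tape=__1[1]#   (p2,1)→(p0,_,L)
state=p0 head=0 tape=__[1]_#   (p0,1)→(p2,1,R)
state=p2 head=1 tape=__1[_]#   (p2,_)→(p1,#,L)
state=p1 head=0 tape=__[1]##   (p1,1)→(p1,0,R)
state=p1 head=1 tape=__0[#]#   (p1,#)→(p0,#,L)
state=p0 head=0 tape=__[0]##   (p0,0)→(p2,0,L)
state=p2 head=-1 tape=_[_]0##   (p2,_)→(p1,#,L)
state=p1 head=-2 tape=[_]#0##
At halt the head is at cell -2.

-2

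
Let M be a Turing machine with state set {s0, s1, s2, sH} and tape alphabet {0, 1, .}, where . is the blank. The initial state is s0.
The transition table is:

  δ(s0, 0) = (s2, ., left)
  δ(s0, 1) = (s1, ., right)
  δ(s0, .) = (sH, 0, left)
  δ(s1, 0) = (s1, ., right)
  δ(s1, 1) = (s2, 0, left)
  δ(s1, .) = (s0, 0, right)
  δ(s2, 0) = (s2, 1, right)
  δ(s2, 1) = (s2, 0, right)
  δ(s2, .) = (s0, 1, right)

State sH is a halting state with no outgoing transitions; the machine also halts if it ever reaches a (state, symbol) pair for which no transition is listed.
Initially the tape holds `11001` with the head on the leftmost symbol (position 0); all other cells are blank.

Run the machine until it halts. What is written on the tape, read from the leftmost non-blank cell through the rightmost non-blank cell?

0001.00

s0 | [1]1001..   read 1 → write ., move right, go to s1
s1 | .[1]001..   read 1 → write 0, move left, go to s2
s2 | [.]0001..   read . → write 1, move right, go to s0
s0 | 1[0]001..   read 0 → write ., move left, go to s2
s2 | [1].001..   read 1 → write 0, move right, go to s2
s2 | 0[.]001..   read . → write 1, move right, go to s0
s0 | 01[0]01..   read 0 → write ., move left, go to s2
s2 | 0[1].01..   read 1 → write 0, move right, go to s2
s2 | 00[.]01..   read . → write 1, move right, go to s0
s0 | 001[0]1..   read 0 → write ., move left, go to s2
s2 | 00[1].1..   read 1 → write 0, move right, go to s2
s2 | 000[.]1..   read . → write 1, move right, go to s0
s0 | 0001[1]..   read 1 → write ., move right, go to s1
s1 | 0001.[.].   read . → write 0, move right, go to s0
s0 | 0001.0[.]   read . → write 0, move left, go to sH
sH | 0001.[0]0
The non-blank tape span at halt is 0001.00.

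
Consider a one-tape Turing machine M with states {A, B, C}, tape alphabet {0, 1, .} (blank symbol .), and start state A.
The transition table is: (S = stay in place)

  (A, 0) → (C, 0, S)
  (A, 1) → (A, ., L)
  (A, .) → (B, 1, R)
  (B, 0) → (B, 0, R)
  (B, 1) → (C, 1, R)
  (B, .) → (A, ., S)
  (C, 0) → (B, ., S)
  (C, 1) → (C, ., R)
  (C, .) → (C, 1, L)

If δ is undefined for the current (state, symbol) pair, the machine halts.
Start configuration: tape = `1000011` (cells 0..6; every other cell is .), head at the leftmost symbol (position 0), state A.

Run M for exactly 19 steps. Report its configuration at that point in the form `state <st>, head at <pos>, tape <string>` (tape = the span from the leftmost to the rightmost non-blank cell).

A | .[1]000011..   read 1 → write ., move L, go to A
A | [.].000011..   read . → write 1, move R, go to B
B | 1[.]000011..   read . → write ., move S, go to A
A | 1[.]000011..   read . → write 1, move R, go to B
B | 11[0]00011..   read 0 → write 0, move R, go to B
B | 110[0]0011..   read 0 → write 0, move R, go to B
B | 1100[0]011..   read 0 → write 0, move R, go to B
B | 11000[0]11..   read 0 → write 0, move R, go to B
B | 110000[1]1..   read 1 → write 1, move R, go to C
C | 1100001[1]..   read 1 → write ., move R, go to C
C | 1100001.[.].   read . → write 1, move L, go to C
C | 1100001[.]1.   read . → write 1, move L, go to C
C | 110000[1]11.   read 1 → write ., move R, go to C
C | 110000.[1]1.   read 1 → write ., move R, go to C
C | 110000..[1].   read 1 → write ., move R, go to C
C | 110000...[.]   read . → write 1, move L, go to C
C | 110000..[.]1   read . → write 1, move L, go to C
C | 110000.[.]11   read . → write 1, move L, go to C
C | 110000[.]111   read . → write 1, move L, go to C
C | 11000[0]1111
After 19 steps: state C, head at 4, tape 1100001111.

state C, head at 4, tape 1100001111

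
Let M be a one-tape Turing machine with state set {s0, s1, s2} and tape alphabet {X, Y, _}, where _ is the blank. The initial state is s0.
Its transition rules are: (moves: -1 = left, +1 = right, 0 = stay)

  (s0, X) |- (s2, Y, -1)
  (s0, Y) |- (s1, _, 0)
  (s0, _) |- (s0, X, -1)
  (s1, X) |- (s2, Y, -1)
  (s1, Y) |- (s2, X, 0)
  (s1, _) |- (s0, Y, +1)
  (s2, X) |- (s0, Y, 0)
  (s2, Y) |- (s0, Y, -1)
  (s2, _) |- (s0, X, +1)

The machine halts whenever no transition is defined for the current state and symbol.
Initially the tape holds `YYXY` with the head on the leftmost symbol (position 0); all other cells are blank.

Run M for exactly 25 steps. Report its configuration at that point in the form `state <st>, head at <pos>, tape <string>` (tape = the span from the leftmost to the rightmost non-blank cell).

state s0, head at 5, tape YYYYY

state=s0 head=0 tape=[Y]YXY__   (s0,Y)→(s1,_,0)
state=s1 head=0 tape=[_]YXY__   (s1,_)→(s0,Y,+1)
state=s0 head=1 tape=Y[Y]XY__   (s0,Y)→(s1,_,0)
state=s1 head=1 tape=Y[_]XY__   (s1,_)→(s0,Y,+1)
state=s0 head=2 tape=YY[X]Y__   (s0,X)→(s2,Y,-1)
state=s2 head=1 tape=Y[Y]YY__   (s2,Y)→(s0,Y,-1)
state=s0 head=0 tape=[Y]YYY__   (s0,Y)→(s1,_,0)
state=s1 head=0 tape=[_]YYY__   (s1,_)→(s0,Y,+1)
state=s0 head=1 tape=Y[Y]YY__   (s0,Y)→(s1,_,0)
state=s1 head=1 tape=Y[_]YY__   (s1,_)→(s0,Y,+1)
state=s0 head=2 tape=YY[Y]Y__   (s0,Y)→(s1,_,0)
state=s1 head=2 tape=YY[_]Y__   (s1,_)→(s0,Y,+1)
state=s0 head=3 tape=YYY[Y]__   (s0,Y)→(s1,_,0)
state=s1 head=3 tape=YYY[_]__   (s1,_)→(s0,Y,+1)
state=s0 head=4 tape=YYYY[_]_   (s0,_)→(s0,X,-1)
state=s0 head=3 tape=YYY[Y]X_   (s0,Y)→(s1,_,0)
state=s1 head=3 tape=YYY[_]X_   (s1,_)→(s0,Y,+1)
state=s0 head=4 tape=YYYY[X]_   (s0,X)→(s2,Y,-1)
state=s2 head=3 tape=YYY[Y]Y_   (s2,Y)→(s0,Y,-1)
state=s0 head=2 tape=YY[Y]YY_   (s0,Y)→(s1,_,0)
state=s1 head=2 tape=YY[_]YY_   (s1,_)→(s0,Y,+1)
state=s0 head=3 tape=YYY[Y]Y_   (s0,Y)→(s1,_,0)
state=s1 head=3 tape=YYY[_]Y_   (s1,_)→(s0,Y,+1)
state=s0 head=4 tape=YYYY[Y]_   (s0,Y)→(s1,_,0)
state=s1 head=4 tape=YYYY[_]_   (s1,_)→(s0,Y,+1)
state=s0 head=5 tape=YYYYY[_]
After 25 steps: state s0, head at 5, tape YYYYY.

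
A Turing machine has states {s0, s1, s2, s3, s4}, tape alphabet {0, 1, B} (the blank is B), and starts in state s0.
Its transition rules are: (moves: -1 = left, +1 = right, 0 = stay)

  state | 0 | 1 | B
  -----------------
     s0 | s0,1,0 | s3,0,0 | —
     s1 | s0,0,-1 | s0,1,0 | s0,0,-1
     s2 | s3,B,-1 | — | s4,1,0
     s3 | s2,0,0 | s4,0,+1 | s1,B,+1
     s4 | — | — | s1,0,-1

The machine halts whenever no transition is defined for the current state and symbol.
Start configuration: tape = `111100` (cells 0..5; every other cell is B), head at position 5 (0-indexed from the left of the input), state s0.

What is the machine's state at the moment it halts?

s0

state=s0 head=5 tape=B11110[0]   (s0,0)→(s0,1,0)
state=s0 head=5 tape=B11110[1]   (s0,1)→(s3,0,0)
state=s3 head=5 tape=B11110[0]   (s3,0)→(s2,0,0)
state=s2 head=5 tape=B11110[0]   (s2,0)→(s3,B,-1)
state=s3 head=4 tape=B1111[0]B   (s3,0)→(s2,0,0)
state=s2 head=4 tape=B1111[0]B   (s2,0)→(s3,B,-1)
state=s3 head=3 tape=B111[1]BB   (s3,1)→(s4,0,+1)
state=s4 head=4 tape=B1110[B]B   (s4,B)→(s1,0,-1)
state=s1 head=3 tape=B111[0]0B   (s1,0)→(s0,0,-1)
state=s0 head=2 tape=B11[1]00B   (s0,1)→(s3,0,0)
state=s3 head=2 tape=B11[0]00B   (s3,0)→(s2,0,0)
state=s2 head=2 tape=B11[0]00B   (s2,0)→(s3,B,-1)
state=s3 head=1 tape=B1[1]B00B   (s3,1)→(s4,0,+1)
state=s4 head=2 tape=B10[B]00B   (s4,B)→(s1,0,-1)
state=s1 head=1 tape=B1[0]000B   (s1,0)→(s0,0,-1)
state=s0 head=0 tape=B[1]0000B   (s0,1)→(s3,0,0)
state=s3 head=0 tape=B[0]0000B   (s3,0)→(s2,0,0)
state=s2 head=0 tape=B[0]0000B   (s2,0)→(s3,B,-1)
state=s3 head=-1 tape=[B]B0000B   (s3,B)→(s1,B,+1)
state=s1 head=0 tape=B[B]0000B   (s1,B)→(s0,0,-1)
state=s0 head=-1 tape=[B]00000B
No transition is defined for (s0, B); M halts in state s0.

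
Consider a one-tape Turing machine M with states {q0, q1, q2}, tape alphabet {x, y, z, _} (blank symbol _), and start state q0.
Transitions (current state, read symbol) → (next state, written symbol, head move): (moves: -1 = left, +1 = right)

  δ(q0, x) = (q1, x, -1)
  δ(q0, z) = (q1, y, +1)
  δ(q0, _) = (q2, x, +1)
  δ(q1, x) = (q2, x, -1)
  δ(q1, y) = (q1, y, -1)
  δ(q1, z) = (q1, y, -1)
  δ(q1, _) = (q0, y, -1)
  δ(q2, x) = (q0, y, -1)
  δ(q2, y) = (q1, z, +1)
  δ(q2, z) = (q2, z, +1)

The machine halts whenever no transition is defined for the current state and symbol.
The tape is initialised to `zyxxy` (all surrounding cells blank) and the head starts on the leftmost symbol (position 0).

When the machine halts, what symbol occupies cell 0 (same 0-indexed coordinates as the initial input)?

q0 | ___[z]yxxy   read z → write y, move +1, go to q1
q1 | ___y[y]xxy   read y → write y, move -1, go to q1
q1 | ___[y]yxxy   read y → write y, move -1, go to q1
q1 | __[_]yyxxy   read _ → write y, move -1, go to q0
q0 | _[_]yyyxxy   read _ → write x, move +1, go to q2
q2 | _x[y]yyxxy   read y → write z, move +1, go to q1
q1 | _xz[y]yxxy   read y → write y, move -1, go to q1
q1 | _x[z]yyxxy   read z → write y, move -1, go to q1
q1 | _[x]yyyxxy   read x → write x, move -1, go to q2
q2 | [_]xyyyxxy
Cell 0 holds y when M halts.

y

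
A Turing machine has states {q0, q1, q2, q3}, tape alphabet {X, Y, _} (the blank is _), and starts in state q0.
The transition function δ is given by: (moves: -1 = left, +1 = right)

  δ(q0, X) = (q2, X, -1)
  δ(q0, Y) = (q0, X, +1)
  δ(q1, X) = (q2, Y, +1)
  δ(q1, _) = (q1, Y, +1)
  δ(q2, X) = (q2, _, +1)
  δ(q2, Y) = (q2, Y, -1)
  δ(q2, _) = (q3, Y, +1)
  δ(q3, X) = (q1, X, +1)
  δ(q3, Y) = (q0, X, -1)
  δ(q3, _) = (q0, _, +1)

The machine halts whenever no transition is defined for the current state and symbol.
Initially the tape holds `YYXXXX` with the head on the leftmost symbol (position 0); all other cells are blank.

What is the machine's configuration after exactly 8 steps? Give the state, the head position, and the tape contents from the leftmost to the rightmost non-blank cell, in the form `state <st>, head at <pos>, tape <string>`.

state q2, head at 6, tape X

q0 | [Y]YXXXX_   read Y → write X, move +1, go to q0
q0 | X[Y]XXXX_   read Y → write X, move +1, go to q0
q0 | XX[X]XXX_   read X → write X, move -1, go to q2
q2 | X[X]XXXX_   read X → write _, move +1, go to q2
q2 | X_[X]XXX_   read X → write _, move +1, go to q2
q2 | X__[X]XX_   read X → write _, move +1, go to q2
q2 | X___[X]X_   read X → write _, move +1, go to q2
q2 | X____[X]_   read X → write _, move +1, go to q2
q2 | X_____[_]
After 8 steps: state q2, head at 6, tape X.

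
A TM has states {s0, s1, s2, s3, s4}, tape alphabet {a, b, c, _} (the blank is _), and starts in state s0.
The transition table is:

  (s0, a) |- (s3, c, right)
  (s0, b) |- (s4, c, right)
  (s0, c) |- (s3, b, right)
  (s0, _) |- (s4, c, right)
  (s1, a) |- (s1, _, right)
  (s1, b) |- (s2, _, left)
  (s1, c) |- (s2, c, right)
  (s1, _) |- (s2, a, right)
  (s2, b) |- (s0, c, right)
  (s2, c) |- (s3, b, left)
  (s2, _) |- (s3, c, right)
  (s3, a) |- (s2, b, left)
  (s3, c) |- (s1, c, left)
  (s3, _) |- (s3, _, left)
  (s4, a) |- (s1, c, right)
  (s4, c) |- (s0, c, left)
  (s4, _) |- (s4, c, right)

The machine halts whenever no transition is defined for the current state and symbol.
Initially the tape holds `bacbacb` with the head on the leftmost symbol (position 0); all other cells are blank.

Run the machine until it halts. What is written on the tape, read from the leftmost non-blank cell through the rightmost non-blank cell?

state=s0 head=0 tape=__[b]acbacb   (s0,b)→(s4,c,right)
state=s4 head=1 tape=__c[a]cbacb   (s4,a)→(s1,c,right)
state=s1 head=2 tape=__cc[c]bacb   (s1,c)→(s2,c,right)
state=s2 head=3 tape=__ccc[b]acb   (s2,b)→(s0,c,right)
state=s0 head=4 tape=__cccc[a]cb   (s0,a)→(s3,c,right)
state=s3 head=5 tape=__ccccc[c]b   (s3,c)→(s1,c,left)
state=s1 head=4 tape=__cccc[c]cb   (s1,c)→(s2,c,right)
state=s2 head=5 tape=__ccccc[c]b   (s2,c)→(s3,b,left)
state=s3 head=4 tape=__cccc[c]bb   (s3,c)→(s1,c,left)
state=s1 head=3 tape=__ccc[c]cbb   (s1,c)→(s2,c,right)
state=s2 head=4 tape=__cccc[c]bb   (s2,c)→(s3,b,left)
state=s3 head=3 tape=__ccc[c]bbb   (s3,c)→(s1,c,left)
state=s1 head=2 tape=__cc[c]cbbb   (s1,c)→(s2,c,right)
state=s2 head=3 tape=__ccc[c]bbb   (s2,c)→(s3,b,left)
state=s3 head=2 tape=__cc[c]bbbb   (s3,c)→(s1,c,left)
state=s1 head=1 tape=__c[c]cbbbb   (s1,c)→(s2,c,right)
state=s2 head=2 tape=__cc[c]bbbb   (s2,c)→(s3,b,left)
state=s3 head=1 tape=__c[c]bbbbb   (s3,c)→(s1,c,left)
state=s1 head=0 tape=__[c]cbbbbb   (s1,c)→(s2,c,right)
state=s2 head=1 tape=__c[c]bbbbb   (s2,c)→(s3,b,left)
state=s3 head=0 tape=__[c]bbbbbb   (s3,c)→(s1,c,left)
state=s1 head=-1 tape=_[_]cbbbbbb   (s1,_)→(s2,a,right)
state=s2 head=0 tape=_a[c]bbbbbb   (s2,c)→(s3,b,left)
state=s3 head=-1 tape=_[a]bbbbbbb   (s3,a)→(s2,b,left)
state=s2 head=-2 tape=[_]bbbbbbbb   (s2,_)→(s3,c,right)
state=s3 head=-1 tape=c[b]bbbbbbb
The non-blank tape span at halt is cbbbbbbbb.

cbbbbbbbb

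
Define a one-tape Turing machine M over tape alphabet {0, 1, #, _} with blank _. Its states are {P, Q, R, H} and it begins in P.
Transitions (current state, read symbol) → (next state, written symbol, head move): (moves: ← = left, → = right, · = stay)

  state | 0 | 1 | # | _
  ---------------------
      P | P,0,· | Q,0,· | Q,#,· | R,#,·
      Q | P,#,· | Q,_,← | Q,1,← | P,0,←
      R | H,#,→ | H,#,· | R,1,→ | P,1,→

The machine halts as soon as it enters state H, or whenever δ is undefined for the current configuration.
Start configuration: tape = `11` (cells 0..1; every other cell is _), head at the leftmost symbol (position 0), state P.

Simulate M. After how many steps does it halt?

P | __[1]1   read 1 → write 0, move ·, go to Q
Q | __[0]1   read 0 → write #, move ·, go to P
P | __[#]1   read # → write #, move ·, go to Q
Q | __[#]1   read # → write 1, move ←, go to Q
Q | _[_]11   read _ → write 0, move ←, go to P
P | [_]011   read _ → write #, move ·, go to R
R | [#]011   read # → write 1, move →, go to R
R | 1[0]11   read 0 → write #, move →, go to H
H | 1#[1]1
M halts after 8 transitions.

8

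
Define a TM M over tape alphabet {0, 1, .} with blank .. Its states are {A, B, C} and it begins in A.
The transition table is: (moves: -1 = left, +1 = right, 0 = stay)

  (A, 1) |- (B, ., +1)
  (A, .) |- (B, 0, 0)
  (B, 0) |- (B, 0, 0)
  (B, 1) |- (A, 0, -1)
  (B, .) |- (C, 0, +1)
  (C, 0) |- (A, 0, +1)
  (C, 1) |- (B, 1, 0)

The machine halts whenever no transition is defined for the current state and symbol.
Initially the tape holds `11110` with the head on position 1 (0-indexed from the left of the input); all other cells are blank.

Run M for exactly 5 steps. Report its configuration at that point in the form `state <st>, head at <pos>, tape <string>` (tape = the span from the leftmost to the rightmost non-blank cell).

A | 1[1]110   read 1 → write ., move +1, go to B
B | 1.[1]10   read 1 → write 0, move -1, go to A
A | 1[.]010   read . → write 0, move 0, go to B
B | 1[0]010   read 0 → write 0, move 0, go to B
B | 1[0]010   read 0 → write 0, move 0, go to B
B | 1[0]010
After 5 steps: state B, head at 1, tape 10010.

state B, head at 1, tape 10010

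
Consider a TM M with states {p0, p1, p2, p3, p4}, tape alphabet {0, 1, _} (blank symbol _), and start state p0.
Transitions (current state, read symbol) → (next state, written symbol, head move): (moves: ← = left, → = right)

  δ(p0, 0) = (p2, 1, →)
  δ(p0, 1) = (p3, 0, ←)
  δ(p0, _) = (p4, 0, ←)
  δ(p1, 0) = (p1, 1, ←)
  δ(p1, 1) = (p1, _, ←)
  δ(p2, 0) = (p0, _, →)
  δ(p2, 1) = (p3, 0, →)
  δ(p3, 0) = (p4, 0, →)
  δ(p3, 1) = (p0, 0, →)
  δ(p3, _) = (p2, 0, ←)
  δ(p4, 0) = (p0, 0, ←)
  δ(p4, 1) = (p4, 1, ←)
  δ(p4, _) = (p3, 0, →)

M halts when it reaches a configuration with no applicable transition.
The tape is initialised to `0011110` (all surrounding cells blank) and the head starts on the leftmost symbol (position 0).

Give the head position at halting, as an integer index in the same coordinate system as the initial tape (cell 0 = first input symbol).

7

p0 | [0]011110_   read 0 → write 1, move →, go to p2
p2 | 1[0]11110_   read 0 → write _, move →, go to p0
p0 | 1_[1]1110_   read 1 → write 0, move ←, go to p3
p3 | 1[_]01110_   read _ → write 0, move ←, go to p2
p2 | [1]001110_   read 1 → write 0, move →, go to p3
p3 | 0[0]01110_   read 0 → write 0, move →, go to p4
p4 | 00[0]1110_   read 0 → write 0, move ←, go to p0
p0 | 0[0]01110_   read 0 → write 1, move →, go to p2
p2 | 01[0]1110_   read 0 → write _, move →, go to p0
p0 | 01_[1]110_   read 1 → write 0, move ←, go to p3
p3 | 01[_]0110_   read _ → write 0, move ←, go to p2
p2 | 0[1]00110_   read 1 → write 0, move →, go to p3
p3 | 00[0]0110_   read 0 → write 0, move →, go to p4
p4 | 000[0]110_   read 0 → write 0, move ←, go to p0
p0 | 00[0]0110_   read 0 → write 1, move →, go to p2
p2 | 001[0]110_   read 0 → write _, move →, go to p0
p0 | 001_[1]10_   read 1 → write 0, move ←, go to p3
p3 | 001[_]010_   read _ → write 0, move ←, go to p2
p2 | 00[1]0010_   read 1 → write 0, move →, go to p3
p3 | 000[0]010_   read 0 → write 0, move →, go to p4
p4 | 0000[0]10_   read 0 → write 0, move ←, go to p0
p0 | 000[0]010_   read 0 → write 1, move →, go to p2
p2 | 0001[0]10_   read 0 → write _, move →, go to p0
p0 | 0001_[1]0_   read 1 → write 0, move ←, go to p3
p3 | 0001[_]00_   read _ → write 0, move ←, go to p2
p2 | 000[1]000_   read 1 → write 0, move →, go to p3
p3 | 0000[0]00_   read 0 → write 0, move →, go to p4
p4 | 00000[0]0_   read 0 → write 0, move ←, go to p0
p0 | 0000[0]00_   read 0 → write 1, move →, go to p2
p2 | 00001[0]0_   read 0 → write _, move →, go to p0
p0 | 00001_[0]_   read 0 → write 1, move →, go to p2
p2 | 00001_1[_]
At halt the head is at cell 7.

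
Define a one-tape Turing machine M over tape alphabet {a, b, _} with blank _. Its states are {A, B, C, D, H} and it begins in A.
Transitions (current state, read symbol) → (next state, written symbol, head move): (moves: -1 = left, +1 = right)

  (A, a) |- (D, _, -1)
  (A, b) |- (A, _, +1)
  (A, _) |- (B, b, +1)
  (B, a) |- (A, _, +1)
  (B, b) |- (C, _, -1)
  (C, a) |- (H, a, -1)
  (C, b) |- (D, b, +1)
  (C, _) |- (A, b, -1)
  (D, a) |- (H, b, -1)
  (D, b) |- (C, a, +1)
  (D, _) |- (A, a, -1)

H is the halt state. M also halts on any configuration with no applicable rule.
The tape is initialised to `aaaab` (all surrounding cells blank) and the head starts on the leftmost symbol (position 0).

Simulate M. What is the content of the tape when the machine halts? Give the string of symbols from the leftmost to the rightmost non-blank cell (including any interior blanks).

bb_b_ab

state=A head=0 tape=__[a]aaab   (A,a)→(D,_,-1)
state=D head=-1 tape=_[_]_aaab   (D,_)→(A,a,-1)
state=A head=-2 tape=[_]a_aaab   (A,_)→(B,b,+1)
state=B head=-1 tape=b[a]_aaab   (B,a)→(A,_,+1)
state=A head=0 tape=b_[_]aaab   (A,_)→(B,b,+1)
state=B head=1 tape=b_b[a]aab   (B,a)→(A,_,+1)
state=A head=2 tape=b_b_[a]ab   (A,a)→(D,_,-1)
state=D head=1 tape=b_b[_]_ab   (D,_)→(A,a,-1)
state=A head=0 tape=b_[b]a_ab   (A,b)→(A,_,+1)
state=A head=1 tape=b__[a]_ab   (A,a)→(D,_,-1)
state=D head=0 tape=b_[_]__ab   (D,_)→(A,a,-1)
state=A head=-1 tape=b[_]a__ab   (A,_)→(B,b,+1)
state=B head=0 tape=bb[a]__ab   (B,a)→(A,_,+1)
state=A head=1 tape=bb_[_]_ab   (A,_)→(B,b,+1)
state=B head=2 tape=bb_b[_]ab
The non-blank tape span at halt is bb_b_ab.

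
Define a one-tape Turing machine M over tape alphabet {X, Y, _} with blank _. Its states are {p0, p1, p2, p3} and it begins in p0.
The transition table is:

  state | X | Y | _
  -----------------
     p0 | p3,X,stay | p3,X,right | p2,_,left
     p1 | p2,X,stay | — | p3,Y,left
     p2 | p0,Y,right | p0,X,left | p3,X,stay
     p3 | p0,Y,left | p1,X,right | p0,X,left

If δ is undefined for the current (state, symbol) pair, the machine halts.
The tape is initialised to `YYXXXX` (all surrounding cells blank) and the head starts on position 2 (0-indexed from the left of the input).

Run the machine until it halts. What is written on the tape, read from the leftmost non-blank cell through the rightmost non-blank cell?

XXYYYX

p0 | YY[X]XXX_   read X → write X, move stay, go to p3
p3 | YY[X]XXX_   read X → write Y, move left, go to p0
p0 | Y[Y]YXXX_   read Y → write X, move right, go to p3
p3 | YX[Y]XXX_   read Y → write X, move right, go to p1
p1 | YXX[X]XX_   read X → write X, move stay, go to p2
p2 | YXX[X]XX_   read X → write Y, move right, go to p0
p0 | YXXY[X]X_   read X → write X, move stay, go to p3
p3 | YXXY[X]X_   read X → write Y, move left, go to p0
p0 | YXX[Y]YX_   read Y → write X, move right, go to p3
p3 | YXXX[Y]X_   read Y → write X, move right, go to p1
p1 | YXXXX[X]_   read X → write X, move stay, go to p2
p2 | YXXXX[X]_   read X → write Y, move right, go to p0
p0 | YXXXXY[_]   read _ → write _, move left, go to p2
p2 | YXXXX[Y]_   read Y → write X, move left, go to p0
p0 | YXXX[X]X_   read X → write X, move stay, go to p3
p3 | YXXX[X]X_   read X → write Y, move left, go to p0
p0 | YXX[X]YX_   read X → write X, move stay, go to p3
p3 | YXX[X]YX_   read X → write Y, move left, go to p0
p0 | YX[X]YYX_   read X → write X, move stay, go to p3
p3 | YX[X]YYX_   read X → write Y, move left, go to p0
p0 | Y[X]YYYX_   read X → write X, move stay, go to p3
p3 | Y[X]YYYX_   read X → write Y, move left, go to p0
p0 | [Y]YYYYX_   read Y → write X, move right, go to p3
p3 | X[Y]YYYX_   read Y → write X, move right, go to p1
p1 | XX[Y]YYX_
The non-blank tape span at halt is XXYYYX.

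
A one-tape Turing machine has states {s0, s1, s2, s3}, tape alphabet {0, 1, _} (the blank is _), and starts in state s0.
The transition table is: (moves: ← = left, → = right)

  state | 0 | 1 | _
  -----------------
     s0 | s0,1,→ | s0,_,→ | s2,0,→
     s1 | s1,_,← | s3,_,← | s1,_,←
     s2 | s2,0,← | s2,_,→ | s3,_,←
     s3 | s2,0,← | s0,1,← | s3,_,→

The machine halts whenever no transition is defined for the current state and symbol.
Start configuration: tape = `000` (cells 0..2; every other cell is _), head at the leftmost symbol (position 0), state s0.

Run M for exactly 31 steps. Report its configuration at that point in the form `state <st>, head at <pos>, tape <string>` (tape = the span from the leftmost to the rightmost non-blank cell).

state=s0 head=0 tape=[0]00__   (s0,0)→(s0,1,→)
state=s0 head=1 tape=1[0]0__   (s0,0)→(s0,1,→)
state=s0 head=2 tape=11[0]__   (s0,0)→(s0,1,→)
state=s0 head=3 tape=111[_]_   (s0,_)→(s2,0,→)
state=s2 head=4 tape=1110[_]   (s2,_)→(s3,_,←)
state=s3 head=3 tape=111[0]_   (s3,0)→(s2,0,←)
state=s2 head=2 tape=11[1]0_   (s2,1)→(s2,_,→)
state=s2 head=3 tape=11_[0]_   (s2,0)→(s2,0,←)
state=s2 head=2 tape=11[_]0_   (s2,_)→(s3,_,←)
state=s3 head=1 tape=1[1]_0_   (s3,1)→(s0,1,←)
state=s0 head=0 tape=[1]1_0_   (s0,1)→(s0,_,→)
state=s0 head=1 tape=_[1]_0_   (s0,1)→(s0,_,→)
state=s0 head=2 tape=__[_]0_   (s0,_)→(s2,0,→)
state=s2 head=3 tape=__0[0]_   (s2,0)→(s2,0,←)
state=s2 head=2 tape=__[0]0_   (s2,0)→(s2,0,←)
state=s2 head=1 tape=_[_]00_   (s2,_)→(s3,_,←)
state=s3 head=0 tape=[_]_00_   (s3,_)→(s3,_,→)
state=s3 head=1 tape=_[_]00_   (s3,_)→(s3,_,→)
state=s3 head=2 tape=__[0]0_   (s3,0)→(s2,0,←)
state=s2 head=1 tape=_[_]00_   (s2,_)→(s3,_,←)
state=s3 head=0 tape=[_]_00_   (s3,_)→(s3,_,→)
state=s3 head=1 tape=_[_]00_   (s3,_)→(s3,_,→)
state=s3 head=2 tape=__[0]0_   (s3,0)→(s2,0,←)
state=s2 head=1 tape=_[_]00_   (s2,_)→(s3,_,←)
state=s3 head=0 tape=[_]_00_   (s3,_)→(s3,_,→)
state=s3 head=1 tape=_[_]00_   (s3,_)→(s3,_,→)
state=s3 head=2 tape=__[0]0_   (s3,0)→(s2,0,←)
state=s2 head=1 tape=_[_]00_   (s2,_)→(s3,_,←)
state=s3 head=0 tape=[_]_00_   (s3,_)→(s3,_,→)
state=s3 head=1 tape=_[_]00_   (s3,_)→(s3,_,→)
state=s3 head=2 tape=__[0]0_   (s3,0)→(s2,0,←)
state=s2 head=1 tape=_[_]00_
After 31 steps: state s2, head at 1, tape 00.

state s2, head at 1, tape 00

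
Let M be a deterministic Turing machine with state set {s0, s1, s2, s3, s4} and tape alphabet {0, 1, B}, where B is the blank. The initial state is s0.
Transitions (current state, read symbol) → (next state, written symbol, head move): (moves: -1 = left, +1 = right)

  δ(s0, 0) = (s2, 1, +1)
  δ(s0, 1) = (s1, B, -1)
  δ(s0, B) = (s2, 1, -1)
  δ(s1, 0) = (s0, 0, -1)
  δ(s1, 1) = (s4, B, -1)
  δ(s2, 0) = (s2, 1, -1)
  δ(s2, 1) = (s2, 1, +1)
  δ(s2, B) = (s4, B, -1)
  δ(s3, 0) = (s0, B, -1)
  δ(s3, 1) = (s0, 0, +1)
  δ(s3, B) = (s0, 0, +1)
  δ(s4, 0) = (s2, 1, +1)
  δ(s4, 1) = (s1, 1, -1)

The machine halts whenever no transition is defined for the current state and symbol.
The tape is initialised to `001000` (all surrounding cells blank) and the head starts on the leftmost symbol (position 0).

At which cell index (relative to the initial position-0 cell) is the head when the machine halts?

-1

s0 | B[0]01000B   read 0 → write 1, move +1, go to s2
s2 | B1[0]1000B   read 0 → write 1, move -1, go to s2
s2 | B[1]11000B   read 1 → write 1, move +1, go to s2
s2 | B1[1]1000B   read 1 → write 1, move +1, go to s2
s2 | B11[1]000B   read 1 → write 1, move +1, go to s2
s2 | B111[0]00B   read 0 → write 1, move -1, go to s2
s2 | B11[1]100B   read 1 → write 1, move +1, go to s2
s2 | B111[1]00B   read 1 → write 1, move +1, go to s2
s2 | B1111[0]0B   read 0 → write 1, move -1, go to s2
s2 | B111[1]10B   read 1 → write 1, move +1, go to s2
s2 | B1111[1]0B   read 1 → write 1, move +1, go to s2
s2 | B11111[0]B   read 0 → write 1, move -1, go to s2
s2 | B1111[1]1B   read 1 → write 1, move +1, go to s2
s2 | B11111[1]B   read 1 → write 1, move +1, go to s2
s2 | B111111[B]   read B → write B, move -1, go to s4
s4 | B11111[1]B   read 1 → write 1, move -1, go to s1
s1 | B1111[1]1B   read 1 → write B, move -1, go to s4
s4 | B111[1]B1B   read 1 → write 1, move -1, go to s1
s1 | B11[1]1B1B   read 1 → write B, move -1, go to s4
s4 | B1[1]B1B1B   read 1 → write 1, move -1, go to s1
s1 | B[1]1B1B1B   read 1 → write B, move -1, go to s4
s4 | [B]B1B1B1B
At halt the head is at cell -1.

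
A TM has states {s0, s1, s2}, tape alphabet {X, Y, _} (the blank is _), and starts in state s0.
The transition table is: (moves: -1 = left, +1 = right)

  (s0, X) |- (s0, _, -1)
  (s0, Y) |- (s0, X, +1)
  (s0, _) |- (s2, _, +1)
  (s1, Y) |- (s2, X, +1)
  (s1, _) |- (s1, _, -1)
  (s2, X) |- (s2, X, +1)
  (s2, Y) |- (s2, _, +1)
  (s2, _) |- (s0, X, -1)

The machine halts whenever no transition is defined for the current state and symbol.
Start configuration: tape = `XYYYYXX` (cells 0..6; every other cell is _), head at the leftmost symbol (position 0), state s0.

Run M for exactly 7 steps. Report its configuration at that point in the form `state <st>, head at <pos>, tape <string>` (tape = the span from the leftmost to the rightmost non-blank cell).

s0 | _[X]YYYYXX   read X → write _, move -1, go to s0
s0 | [_]_YYYYXX   read _ → write _, move +1, go to s2
s2 | _[_]YYYYXX   read _ → write X, move -1, go to s0
s0 | [_]XYYYYXX   read _ → write _, move +1, go to s2
s2 | _[X]YYYYXX   read X → write X, move +1, go to s2
s2 | _X[Y]YYYXX   read Y → write _, move +1, go to s2
s2 | _X_[Y]YYXX   read Y → write _, move +1, go to s2
s2 | _X__[Y]YXX
After 7 steps: state s2, head at 3, tape X__YYXX.

state s2, head at 3, tape X__YYXX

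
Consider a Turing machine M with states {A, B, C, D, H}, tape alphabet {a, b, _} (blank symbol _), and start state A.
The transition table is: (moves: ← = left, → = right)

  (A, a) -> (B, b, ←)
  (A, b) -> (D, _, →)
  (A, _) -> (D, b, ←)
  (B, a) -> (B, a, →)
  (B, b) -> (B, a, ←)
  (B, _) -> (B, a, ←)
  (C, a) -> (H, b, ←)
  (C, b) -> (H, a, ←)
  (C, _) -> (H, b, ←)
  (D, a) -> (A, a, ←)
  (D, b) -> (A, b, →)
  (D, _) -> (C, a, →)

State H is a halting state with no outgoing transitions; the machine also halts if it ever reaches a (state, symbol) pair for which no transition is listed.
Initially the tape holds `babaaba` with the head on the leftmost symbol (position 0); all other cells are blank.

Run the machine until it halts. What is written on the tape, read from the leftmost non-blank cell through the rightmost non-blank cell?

aaabaaba

state=A head=0 tape=_[b]abaaba   (A,b)→(D,_,→)
state=D head=1 tape=__[a]baaba   (D,a)→(A,a,←)
state=A head=0 tape=_[_]abaaba   (A,_)→(D,b,←)
state=D head=-1 tape=[_]babaaba   (D,_)→(C,a,→)
state=C head=0 tape=a[b]abaaba   (C,b)→(H,a,←)
state=H head=-1 tape=[a]aabaaba
The non-blank tape span at halt is aaabaaba.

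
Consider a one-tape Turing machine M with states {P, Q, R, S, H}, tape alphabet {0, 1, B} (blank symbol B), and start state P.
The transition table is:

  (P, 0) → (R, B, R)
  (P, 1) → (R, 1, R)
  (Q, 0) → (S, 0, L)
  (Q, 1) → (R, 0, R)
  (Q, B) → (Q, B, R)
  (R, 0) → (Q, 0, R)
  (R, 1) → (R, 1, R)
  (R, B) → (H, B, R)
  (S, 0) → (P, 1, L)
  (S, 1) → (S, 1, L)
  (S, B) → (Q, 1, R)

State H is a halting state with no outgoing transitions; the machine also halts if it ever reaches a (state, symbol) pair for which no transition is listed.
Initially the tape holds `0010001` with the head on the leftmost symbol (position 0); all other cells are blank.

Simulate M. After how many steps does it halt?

state=P head=0 tape=[0]010001BB   (P,0)→(R,B,R)
state=R head=1 tape=B[0]10001BB   (R,0)→(Q,0,R)
state=Q head=2 tape=B0[1]0001BB   (Q,1)→(R,0,R)
state=R head=3 tape=B00[0]001BB   (R,0)→(Q,0,R)
state=Q head=4 tape=B000[0]01BB   (Q,0)→(S,0,L)
state=S head=3 tape=B00[0]001BB   (S,0)→(P,1,L)
state=P head=2 tape=B0[0]1001BB   (P,0)→(R,B,R)
state=R head=3 tape=B0B[1]001BB   (R,1)→(R,1,R)
state=R head=4 tape=B0B1[0]01BB   (R,0)→(Q,0,R)
state=Q head=5 tape=B0B10[0]1BB   (Q,0)→(S,0,L)
state=S head=4 tape=B0B1[0]01BB   (S,0)→(P,1,L)
state=P head=3 tape=B0B[1]101BB   (P,1)→(R,1,R)
state=R head=4 tape=B0B1[1]01BB   (R,1)→(R,1,R)
state=R head=5 tape=B0B11[0]1BB   (R,0)→(Q,0,R)
state=Q head=6 tape=B0B110[1]BB   (Q,1)→(R,0,R)
state=R head=7 tape=B0B1100[B]B   (R,B)→(H,B,R)
state=H head=8 tape=B0B1100B[B]
M halts after 16 transitions.

16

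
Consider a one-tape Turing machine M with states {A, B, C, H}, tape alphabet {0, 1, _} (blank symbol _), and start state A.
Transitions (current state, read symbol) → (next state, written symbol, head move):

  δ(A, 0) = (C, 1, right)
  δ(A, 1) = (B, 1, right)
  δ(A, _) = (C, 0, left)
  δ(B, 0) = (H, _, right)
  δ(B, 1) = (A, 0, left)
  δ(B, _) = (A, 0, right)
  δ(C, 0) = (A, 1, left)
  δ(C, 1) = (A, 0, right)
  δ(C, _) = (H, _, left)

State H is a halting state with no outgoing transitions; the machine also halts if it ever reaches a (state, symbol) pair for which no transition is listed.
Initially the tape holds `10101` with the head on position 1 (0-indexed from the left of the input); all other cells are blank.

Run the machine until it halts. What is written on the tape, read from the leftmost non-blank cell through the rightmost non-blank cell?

A | 1[0]101_   read 0 → write 1, move right, go to C
C | 11[1]01_   read 1 → write 0, move right, go to A
A | 110[0]1_   read 0 → write 1, move right, go to C
C | 1101[1]_   read 1 → write 0, move right, go to A
A | 11010[_]   read _ → write 0, move left, go to C
C | 1101[0]0   read 0 → write 1, move left, go to A
A | 110[1]10   read 1 → write 1, move right, go to B
B | 1101[1]0   read 1 → write 0, move left, go to A
A | 110[1]00   read 1 → write 1, move right, go to B
B | 1101[0]0   read 0 → write _, move right, go to H
H | 1101_[0]
The non-blank tape span at halt is 1101_0.

1101_0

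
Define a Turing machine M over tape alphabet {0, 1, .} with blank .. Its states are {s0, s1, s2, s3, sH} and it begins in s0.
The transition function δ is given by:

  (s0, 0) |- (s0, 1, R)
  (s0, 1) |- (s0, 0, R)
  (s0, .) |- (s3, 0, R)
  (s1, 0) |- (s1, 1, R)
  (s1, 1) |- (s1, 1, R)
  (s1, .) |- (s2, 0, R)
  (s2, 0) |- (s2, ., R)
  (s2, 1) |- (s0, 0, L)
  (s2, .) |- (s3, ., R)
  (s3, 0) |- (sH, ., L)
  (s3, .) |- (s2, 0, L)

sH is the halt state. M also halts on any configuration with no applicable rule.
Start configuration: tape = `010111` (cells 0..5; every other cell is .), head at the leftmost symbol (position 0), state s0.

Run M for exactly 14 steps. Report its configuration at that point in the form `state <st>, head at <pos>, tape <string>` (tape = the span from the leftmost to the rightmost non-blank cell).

s0 | [0]10111....   read 0 → write 1, move R, go to s0
s0 | 1[1]0111....   read 1 → write 0, move R, go to s0
s0 | 10[0]111....   read 0 → write 1, move R, go to s0
s0 | 101[1]11....   read 1 → write 0, move R, go to s0
s0 | 1010[1]1....   read 1 → write 0, move R, go to s0
s0 | 10100[1]....   read 1 → write 0, move R, go to s0
s0 | 101000[.]...   read . → write 0, move R, go to s3
s3 | 1010000[.]..   read . → write 0, move L, go to s2
s2 | 101000[0]0..   read 0 → write ., move R, go to s2
s2 | 101000.[0]..   read 0 → write ., move R, go to s2
s2 | 101000..[.].   read . → write ., move R, go to s3
s3 | 101000...[.]   read . → write 0, move L, go to s2
s2 | 101000..[.]0   read . → write ., move R, go to s3
s3 | 101000...[0]   read 0 → write ., move L, go to sH
sH | 101000..[.].
After 14 steps: state sH, head at 8, tape 101000.

state sH, head at 8, tape 101000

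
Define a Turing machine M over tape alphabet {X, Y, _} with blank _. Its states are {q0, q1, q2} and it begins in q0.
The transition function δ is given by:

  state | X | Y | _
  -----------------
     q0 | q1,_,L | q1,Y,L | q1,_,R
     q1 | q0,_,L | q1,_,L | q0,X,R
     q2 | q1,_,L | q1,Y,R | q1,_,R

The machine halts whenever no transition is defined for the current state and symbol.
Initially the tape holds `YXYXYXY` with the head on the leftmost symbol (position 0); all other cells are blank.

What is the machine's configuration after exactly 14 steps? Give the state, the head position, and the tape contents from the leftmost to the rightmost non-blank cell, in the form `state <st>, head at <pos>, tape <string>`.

q0 | __[Y]XYXYXY   read Y → write Y, move L, go to q1
q1 | _[_]YXYXYXY   read _ → write X, move R, go to q0
q0 | _X[Y]XYXYXY   read Y → write Y, move L, go to q1
q1 | _[X]YXYXYXY   read X → write _, move L, go to q0
q0 | [_]_YXYXYXY   read _ → write _, move R, go to q1
q1 | _[_]YXYXYXY   read _ → write X, move R, go to q0
q0 | _X[Y]XYXYXY   read Y → write Y, move L, go to q1
q1 | _[X]YXYXYXY   read X → write _, move L, go to q0
q0 | [_]_YXYXYXY   read _ → write _, move R, go to q1
q1 | _[_]YXYXYXY   read _ → write X, move R, go to q0
q0 | _X[Y]XYXYXY   read Y → write Y, move L, go to q1
q1 | _[X]YXYXYXY   read X → write _, move L, go to q0
q0 | [_]_YXYXYXY   read _ → write _, move R, go to q1
q1 | _[_]YXYXYXY   read _ → write X, move R, go to q0
q0 | _X[Y]XYXYXY
After 14 steps: state q0, head at 0, tape XYXYXYXY.

state q0, head at 0, tape XYXYXYXY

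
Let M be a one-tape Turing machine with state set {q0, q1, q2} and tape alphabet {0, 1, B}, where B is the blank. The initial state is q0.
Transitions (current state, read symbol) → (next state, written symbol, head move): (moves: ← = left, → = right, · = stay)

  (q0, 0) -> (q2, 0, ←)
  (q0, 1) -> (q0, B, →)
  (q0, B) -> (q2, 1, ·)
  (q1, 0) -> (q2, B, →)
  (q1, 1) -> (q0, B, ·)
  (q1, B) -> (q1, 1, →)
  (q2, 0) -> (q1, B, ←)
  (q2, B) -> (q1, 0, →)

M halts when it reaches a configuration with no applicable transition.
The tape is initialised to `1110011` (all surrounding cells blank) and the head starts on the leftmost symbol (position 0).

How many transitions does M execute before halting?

11

q0 | [1]110011   read 1 → write B, move →, go to q0
q0 | B[1]10011   read 1 → write B, move →, go to q0
q0 | BB[1]0011   read 1 → write B, move →, go to q0
q0 | BBB[0]011   read 0 → write 0, move ←, go to q2
q2 | BB[B]0011   read B → write 0, move →, go to q1
q1 | BB0[0]011   read 0 → write B, move →, go to q2
q2 | BB0B[0]11   read 0 → write B, move ←, go to q1
q1 | BB0[B]B11   read B → write 1, move →, go to q1
q1 | BB01[B]11   read B → write 1, move →, go to q1
q1 | BB011[1]1   read 1 → write B, move ·, go to q0
q0 | BB011[B]1   read B → write 1, move ·, go to q2
q2 | BB011[1]1
M halts after 11 transitions.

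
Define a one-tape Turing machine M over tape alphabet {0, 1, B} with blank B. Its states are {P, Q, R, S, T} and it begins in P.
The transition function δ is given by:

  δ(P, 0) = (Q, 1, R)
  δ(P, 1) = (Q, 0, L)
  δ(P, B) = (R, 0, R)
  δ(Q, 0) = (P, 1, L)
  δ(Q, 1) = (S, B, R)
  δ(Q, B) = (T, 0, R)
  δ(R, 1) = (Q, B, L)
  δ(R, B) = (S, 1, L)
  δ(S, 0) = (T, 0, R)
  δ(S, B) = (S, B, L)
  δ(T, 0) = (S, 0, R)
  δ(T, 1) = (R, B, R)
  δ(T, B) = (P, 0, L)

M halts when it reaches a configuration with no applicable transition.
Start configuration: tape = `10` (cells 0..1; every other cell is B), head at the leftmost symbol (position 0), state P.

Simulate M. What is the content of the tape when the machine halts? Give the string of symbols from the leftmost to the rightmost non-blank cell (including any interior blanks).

P | B[1]0BB   read 1 → write 0, move L, go to Q
Q | [B]00BB   read B → write 0, move R, go to T
T | 0[0]0BB   read 0 → write 0, move R, go to S
S | 00[0]BB   read 0 → write 0, move R, go to T
T | 000[B]B   read B → write 0, move L, go to P
P | 00[0]0B   read 0 → write 1, move R, go to Q
Q | 001[0]B   read 0 → write 1, move L, go to P
P | 00[1]1B   read 1 → write 0, move L, go to Q
Q | 0[0]01B   read 0 → write 1, move L, go to P
P | [0]101B   read 0 → write 1, move R, go to Q
Q | 1[1]01B   read 1 → write B, move R, go to S
S | 1B[0]1B   read 0 → write 0, move R, go to T
T | 1B0[1]B   read 1 → write B, move R, go to R
R | 1B0B[B]   read B → write 1, move L, go to S
S | 1B0[B]1   read B → write B, move L, go to S
S | 1B[0]B1   read 0 → write 0, move R, go to T
T | 1B0[B]1   read B → write 0, move L, go to P
P | 1B[0]01   read 0 → write 1, move R, go to Q
Q | 1B1[0]1   read 0 → write 1, move L, go to P
P | 1B[1]11   read 1 → write 0, move L, go to Q
Q | 1[B]011   read B → write 0, move R, go to T
T | 10[0]11   read 0 → write 0, move R, go to S
S | 100[1]1
The non-blank tape span at halt is 10011.

10011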